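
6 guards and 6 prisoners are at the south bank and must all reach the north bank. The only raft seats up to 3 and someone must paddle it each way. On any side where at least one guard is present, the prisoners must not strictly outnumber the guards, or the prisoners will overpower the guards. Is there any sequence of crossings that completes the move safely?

No

Following every safe sequence of crossings from the start, the most of the 12 that can be at the north bank as the raft arrives there on crossings 1, 3, 5 is 3, 5, 6 respectively; the best ever achieved is 6 of 12.
From crossing 7 on, no configuration arises that was not already reachable earlier: only 17 distinct safe configurations (who is on which side, and where the raft is) can ever be reached, none of them has everyone across, and every continuation just revisits them. They are: 0 guards + 0 prisoners across (raft back at the start); 0 guards + 1 prisoner across (raft there); 0 guards + 1 prisoner across (raft back at the start); 0 guards + 2 prisoners across (raft there); 0 guards + 2 prisoners across (raft back at the start); 0 guards + 3 prisoners across (raft there); 0 guards + 3 prisoners across (raft back at the start); 0 guards + 4 prisoners across (raft there); 0 guards + 4 prisoners across (raft back at the start); 0 guards + 5 prisoners across (raft there); 0 guards + 5 prisoners across (raft back at the start); 0 guards + 6 prisoners across (raft there); 1 guard + 1 prisoner across (raft there); 1 guard + 1 prisoner across (raft back at the start); 2 guards + 2 prisoners across (raft there); 2 guards + 2 prisoners across (raft back at the start); 3 guards + 3 prisoners across (raft there). So no valid plan exists.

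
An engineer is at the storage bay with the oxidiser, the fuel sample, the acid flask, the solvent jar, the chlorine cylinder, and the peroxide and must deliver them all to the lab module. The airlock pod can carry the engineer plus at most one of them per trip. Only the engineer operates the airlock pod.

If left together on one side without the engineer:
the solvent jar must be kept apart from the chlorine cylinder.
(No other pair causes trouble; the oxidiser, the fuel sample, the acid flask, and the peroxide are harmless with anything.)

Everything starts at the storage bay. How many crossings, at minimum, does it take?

Counting alone: the engineer can take at most 1 across per trip to the lab module, so moving all 6 needs at least 6 loaded trips out, with a return between consecutive ones — at least 11 crossings.
The plan below uses exactly 11 crossings, so it is optimal:
1. Engineer goes to the lab module with the solvent jar.  [the storage bay: the acid flask, the chlorine cylinder, the fuel sample, the oxidiser, the peroxide | the lab module: the solvent jar]
2. Engineer goes back to the storage bay alone.  [the storage bay: the acid flask, the chlorine cylinder, the fuel sample, the oxidiser, the peroxide | the lab module: the solvent jar]
3. Engineer goes to the lab module with the oxidiser.  [the storage bay: the acid flask, the chlorine cylinder, the fuel sample, the peroxide | the lab module: the oxidiser, the solvent jar]
4. Engineer goes back to the storage bay alone.  [the storage bay: the acid flask, the chlorine cylinder, the fuel sample, the peroxide | the lab module: the oxidiser, the solvent jar]
5. Engineer goes to the lab module with the fuel sample.  [the storage bay: the acid flask, the chlorine cylinder, the peroxide | the lab module: the fuel sample, the oxidiser, the solvent jar]
6. Engineer goes back to the storage bay alone.  [the storage bay: the acid flask, the chlorine cylinder, the peroxide | the lab module: the fuel sample, the oxidiser, the solvent jar]
7. Engineer goes to the lab module with the acid flask.  [the storage bay: the chlorine cylinder, the peroxide | the lab module: the acid flask, the fuel sample, the oxidiser, the solvent jar]
8. Engineer goes back to the storage bay alone.  [the storage bay: the chlorine cylinder, the peroxide | the lab module: the acid flask, the fuel sample, the oxidiser, the solvent jar]
9. Engineer goes to the lab module with the peroxide.  [the storage bay: the chlorine cylinder | the lab module: the acid flask, the fuel sample, the oxidiser, the peroxide, the solvent jar]
10. Engineer goes back to the storage bay alone.  [the storage bay: the chlorine cylinder | the lab module: the acid flask, the fuel sample, the oxidiser, the peroxide, the solvent jar]
11. Engineer goes to the lab module with the chlorine cylinder.  [the storage bay: — | the lab module: the acid flask, the chlorine cylinder, the fuel sample, the oxidiser, the peroxide, the solvent jar]

11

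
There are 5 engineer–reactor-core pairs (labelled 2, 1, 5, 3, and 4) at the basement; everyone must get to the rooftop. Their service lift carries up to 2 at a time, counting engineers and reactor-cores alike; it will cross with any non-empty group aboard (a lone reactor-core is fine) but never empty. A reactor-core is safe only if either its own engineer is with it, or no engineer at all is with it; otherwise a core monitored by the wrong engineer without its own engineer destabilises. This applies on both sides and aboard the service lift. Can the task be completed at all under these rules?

Following every safe sequence of crossings from the start, the most of the 10 that can be at the rooftop as the service lift arrives there on crossings 1, 3, 5, 7 is 2, 3, 4, 5 respectively; the best ever achieved is 5 of 10.
From crossing 9 on, no configuration arises that was not already reachable earlier: only 82 distinct safe configurations (who is on which side, and where the service lift is) can ever be reached, none of them has everyone across, and every continuation just revisits them. So no valid plan exists.

No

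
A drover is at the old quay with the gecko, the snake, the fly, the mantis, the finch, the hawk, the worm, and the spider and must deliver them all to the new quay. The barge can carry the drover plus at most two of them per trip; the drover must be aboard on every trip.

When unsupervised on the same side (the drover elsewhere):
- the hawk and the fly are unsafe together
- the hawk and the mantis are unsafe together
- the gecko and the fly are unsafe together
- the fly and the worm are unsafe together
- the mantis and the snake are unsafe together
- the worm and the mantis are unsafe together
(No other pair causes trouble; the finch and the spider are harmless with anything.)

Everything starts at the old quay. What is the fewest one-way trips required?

9

Counting alone: the drover can take at most 2 across per trip to the new quay, so moving all 8 needs at least 4 loaded trips out, with a return between consecutive ones — at least 7 crossings.
The safety rule pushes this higher. Following every safe sequence of crossings, the most of the 8 that can be at the new quay as the barge arrives there on crossing 7 is 6 — never all 8.
So no plan with fewer than 9 crossings exists, and this one achieves 9:
1. Drover goes to the new quay with the fly and the mantis.  [the old quay: the finch, the gecko, the hawk, the snake, the spider, the worm | the new quay: the fly, the mantis]
2. Drover goes back to the old quay alone.  [the old quay: the finch, the gecko, the hawk, the snake, the spider, the worm | the new quay: the fly, the mantis]
3. Drover goes to the new quay with the gecko and the snake.  [the old quay: the finch, the hawk, the spider, the worm | the new quay: the fly, the gecko, the mantis, the snake]
4. Drover goes back to the old quay with the fly and the mantis.  [the old quay: the finch, the fly, the hawk, the mantis, the spider, the worm | the new quay: the gecko, the snake]
5. Drover goes to the new quay with the hawk and the worm.  [the old quay: the finch, the fly, the mantis, the spider | the new quay: the gecko, the hawk, the snake, the worm]
6. Drover goes back to the old quay alone.  [the old quay: the finch, the fly, the mantis, the spider | the new quay: the gecko, the hawk, the snake, the worm]
7. Drover goes to the new quay with the finch and the spider.  [the old quay: the fly, the mantis | the new quay: the finch, the gecko, the hawk, the snake, the spider, the worm]
8. Drover goes back to the old quay alone.  [the old quay: the fly, the mantis | the new quay: the finch, the gecko, the hawk, the snake, the spider, the worm]
9. Drover goes to the new quay with the fly and the mantis.  [the old quay: — | the new quay: the finch, the fly, the gecko, the hawk, the mantis, the snake, the spider, the worm]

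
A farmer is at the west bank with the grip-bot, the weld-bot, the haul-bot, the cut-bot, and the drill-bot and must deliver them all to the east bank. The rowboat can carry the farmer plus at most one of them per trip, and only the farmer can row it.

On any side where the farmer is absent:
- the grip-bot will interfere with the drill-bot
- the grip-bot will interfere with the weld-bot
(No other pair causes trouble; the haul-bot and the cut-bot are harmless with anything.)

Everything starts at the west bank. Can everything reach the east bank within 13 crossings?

Yes — this plan uses 11 crossings (≤ 13):
1. Farmer goes to the east bank with the grip-bot.  [the west bank: the cut-bot, the drill-bot, the haul-bot, the weld-bot | the east bank: the grip-bot]
2. Farmer goes back to the west bank alone.  [the west bank: the cut-bot, the drill-bot, the haul-bot, the weld-bot | the east bank: the grip-bot]
3. Farmer goes to the east bank with the weld-bot.  [the west bank: the cut-bot, the drill-bot, the haul-bot | the east bank: the grip-bot, the weld-bot]
4. Farmer goes back to the west bank with the grip-bot.  [the west bank: the cut-bot, the drill-bot, the grip-bot, the haul-bot | the east bank: the weld-bot]
5. Farmer goes to the east bank with the drill-bot.  [the west bank: the cut-bot, the grip-bot, the haul-bot | the east bank: the drill-bot, the weld-bot]
6. Farmer goes back to the west bank alone.  [the west bank: the cut-bot, the grip-bot, the haul-bot | the east bank: the drill-bot, the weld-bot]
7. Farmer goes to the east bank with the haul-bot.  [the west bank: the cut-bot, the grip-bot | the east bank: the drill-bot, the haul-bot, the weld-bot]
8. Farmer goes back to the west bank alone.  [the west bank: the cut-bot, the grip-bot | the east bank: the drill-bot, the haul-bot, the weld-bot]
9. Farmer goes to the east bank with the cut-bot.  [the west bank: the grip-bot | the east bank: the cut-bot, the drill-bot, the haul-bot, the weld-bot]
10. Farmer goes back to the west bank alone.  [the west bank: the grip-bot | the east bank: the cut-bot, the drill-bot, the haul-bot, the weld-bot]
11. Farmer goes to the east bank with the grip-bot.  [the west bank: — | the east bank: the cut-bot, the drill-bot, the grip-bot, the haul-bot, the weld-bot]

Yes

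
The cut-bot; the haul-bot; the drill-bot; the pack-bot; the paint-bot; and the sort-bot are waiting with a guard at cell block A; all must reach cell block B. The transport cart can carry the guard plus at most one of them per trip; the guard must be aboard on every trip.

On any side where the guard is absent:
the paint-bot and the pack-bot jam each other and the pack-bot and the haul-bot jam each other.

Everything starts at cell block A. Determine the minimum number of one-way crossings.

13

Counting alone: the guard can take at most 1 across per trip to cell block B, so moving all 6 needs at least 6 loaded trips out, with a return between consecutive ones — at least 11 crossings.
The safety rule pushes this higher. Following every safe sequence of crossings, the most of the 6 that can be at cell block B as the transport cart arrives there on crossing 11 is 5 — never all 6.
So no plan with fewer than 13 crossings exists, and this one achieves 13:
1. Guard goes to cell block B with the pack-bot.
2. Guard goes back to cell block A alone.
3. Guard goes to cell block B with the cut-bot.
4. Guard goes back to cell block A alone.
5. Guard goes to cell block B with the haul-bot.
6. Guard goes back to cell block A with the pack-bot.
7. Guard goes to cell block B with the paint-bot.
8. Guard goes back to cell block A alone.
9. Guard goes to cell block B with the drill-bot.
10. Guard goes back to cell block A alone.
11. Guard goes to cell block B with the sort-bot.
12. Guard goes back to cell block A alone.
13. Guard goes to cell block B with the pack-bot.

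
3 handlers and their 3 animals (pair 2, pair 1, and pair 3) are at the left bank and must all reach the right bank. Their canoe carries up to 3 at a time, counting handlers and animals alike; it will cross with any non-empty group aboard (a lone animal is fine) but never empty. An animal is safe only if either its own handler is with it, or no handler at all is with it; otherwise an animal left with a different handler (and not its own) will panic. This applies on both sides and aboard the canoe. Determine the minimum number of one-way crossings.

Counting alone: each trip to the right bank takes at most 3 across and each return brings at least 1 back, so after t trips out (and t−1 returns) at most 3t − (t−1) of the 6 are across; that first reaches 6 at t = 3, so at least 5 crossings are needed.
The plan below uses exactly 5 crossings, so it is optimal:
1. animal 2 and handler 2 cross → the right bank.
2. handler 2 crosses ← the left bank.
3. handler 1, handler 2, and handler 3 cross → the right bank.
4. animal 2 crosses ← the left bank.
5. animal 1, animal 2, and animal 3 cross → the right bank.

5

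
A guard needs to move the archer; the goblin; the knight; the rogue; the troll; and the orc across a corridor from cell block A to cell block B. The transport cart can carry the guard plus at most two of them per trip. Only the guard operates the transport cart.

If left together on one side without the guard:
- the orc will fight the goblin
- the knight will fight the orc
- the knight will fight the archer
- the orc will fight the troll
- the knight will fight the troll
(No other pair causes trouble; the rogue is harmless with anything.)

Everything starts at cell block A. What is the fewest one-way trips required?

Counting alone: the guard can take at most 2 across per trip to cell block B, so moving all 6 needs at least 3 loaded trips out, with a return between consecutive ones — at least 5 crossings.
The safety rule pushes this higher. Following every safe sequence of crossings, the most of the 6 that can be at cell block B as the transport cart arrives there on crossings 5, 7 is 4, 5 respectively — never all 6.
So no plan with fewer than 9 crossings exists, and this one achieves 9:
1. Guard goes to cell block B with the knight and the orc.  [cell block A: the archer, the goblin, the rogue, the troll | cell block B: the knight, the orc]
2. Guard goes back to cell block A with the knight.  [cell block A: the archer, the goblin, the knight, the rogue, the troll | cell block B: the orc]
3. Guard goes to cell block B with the archer and the knight.  [cell block A: the goblin, the rogue, the troll | cell block B: the archer, the knight, the orc]
4. Guard goes back to cell block A with the knight.  [cell block A: the goblin, the knight, the rogue, the troll | cell block B: the archer, the orc]
5. Guard goes to cell block B with the goblin and the troll.  [cell block A: the knight, the rogue | cell block B: the archer, the goblin, the orc, the troll]
6. Guard goes back to cell block A with the orc.  [cell block A: the knight, the orc, the rogue | cell block B: the archer, the goblin, the troll]
7. Guard goes to cell block B with the knight and the rogue.  [cell block A: the orc | cell block B: the archer, the goblin, the knight, the rogue, the troll]
8. Guard goes back to cell block A with the knight.  [cell block A: the knight, the orc | cell block B: the archer, the goblin, the rogue, the troll]
9. Guard goes to cell block B with the knight and the orc.  [cell block A: — | cell block B: the archer, the goblin, the knight, the orc, the rogue, the troll]

9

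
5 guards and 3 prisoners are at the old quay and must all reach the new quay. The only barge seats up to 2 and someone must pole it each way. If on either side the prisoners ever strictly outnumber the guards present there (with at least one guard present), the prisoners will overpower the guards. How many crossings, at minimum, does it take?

Counting alone: each trip to the new quay takes at most 2 across and each return brings at least 1 back, so after t trips out (and t−1 returns) at most 2t − (t−1) of the 8 are across; that first reaches 8 at t = 7, so at least 13 crossings are needed.
The plan below uses exactly 13 crossings, so it is optimal:
1. 2 prisoners → the new quay.  (the old quay: 5G 1P; the new quay: 0G 2P)
2. 1 prisoner ← the old quay.  (the old quay: 5G 2P; the new quay: 0G 1P)
3. 2 prisoners → the new quay.  (the old quay: 5G 0P; the new quay: 0G 3P)
4. 1 prisoner ← the old quay.  (the old quay: 5G 1P; the new quay: 0G 2P)
5. 2 guards → the new quay.  (the old quay: 3G 1P; the new quay: 2G 2P)
6. 1 prisoner ← the old quay.  (the old quay: 3G 2P; the new quay: 2G 1P)
7. 1 guard and 1 prisoner → the new quay.  (the old quay: 2G 1P; the new quay: 3G 2P)
8. 1 prisoner ← the old quay.  (the old quay: 2G 2P; the new quay: 3G 1P)
9. 2 prisoners → the new quay.  (the old quay: 2G 0P; the new quay: 3G 3P)
10. 1 prisoner ← the old quay.  (the old quay: 2G 1P; the new quay: 3G 2P)
11. 1 guard and 1 prisoner → the new quay.  (the old quay: 1G 0P; the new quay: 4G 3P)
12. 1 prisoner ← the old quay.  (the old quay: 1G 1P; the new quay: 4G 2P)
13. 1 guard and 1 prisoner → the new quay.  (the old quay: 0G 0P; the new quay: 5G 3P)

13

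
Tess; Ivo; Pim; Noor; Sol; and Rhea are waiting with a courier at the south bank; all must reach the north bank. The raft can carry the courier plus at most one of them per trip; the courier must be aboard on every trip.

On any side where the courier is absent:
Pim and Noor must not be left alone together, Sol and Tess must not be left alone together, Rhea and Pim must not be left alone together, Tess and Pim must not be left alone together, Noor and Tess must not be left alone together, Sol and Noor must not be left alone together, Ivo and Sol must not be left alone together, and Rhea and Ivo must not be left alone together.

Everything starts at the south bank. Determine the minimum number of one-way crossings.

Whatever the first load, the items left behind include a forbidden pair without the courier. No opening move is safe, so no plan exists.

impossible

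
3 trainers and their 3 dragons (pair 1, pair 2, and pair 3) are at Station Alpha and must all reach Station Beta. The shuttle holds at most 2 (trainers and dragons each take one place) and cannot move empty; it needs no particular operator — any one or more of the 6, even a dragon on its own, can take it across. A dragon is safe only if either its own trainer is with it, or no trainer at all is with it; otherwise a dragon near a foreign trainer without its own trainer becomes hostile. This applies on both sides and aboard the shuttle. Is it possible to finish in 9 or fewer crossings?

Counting alone: each trip to Station Beta takes at most 2 across and each return brings at least 1 back, so after t trips out (and t−1 returns) at most 2t − (t−1) of the 6 are across; that first reaches 6 at t = 5, so at least 9 crossings are needed.
The safety rule pushes this higher. Following every safe sequence of crossings, the most of the 6 that can be at Station Beta as the shuttle arrives there on crossing 9 is 5 — never all 6.
So the move cannot be finished within 9 crossings. (The shortest complete plan takes 11:)
1. dragon 1 and trainer 1 cross → Station Beta.
2. trainer 1 crosses ← Station Alpha.
3. dragon 2 and dragon 3 cross → Station Beta.
4. dragon 1 crosses ← Station Alpha.
5. trainer 2 and trainer 3 cross → Station Beta.
6. dragon 2 and trainer 2 cross ← Station Alpha.
7. trainer 1 and trainer 2 cross → Station Beta.
8. dragon 3 crosses ← Station Alpha.
9. dragon 1 and dragon 2 cross → Station Beta.
10. trainer 3 crosses ← Station Alpha.
11. dragon 3 and trainer 3 cross → Station Beta.

No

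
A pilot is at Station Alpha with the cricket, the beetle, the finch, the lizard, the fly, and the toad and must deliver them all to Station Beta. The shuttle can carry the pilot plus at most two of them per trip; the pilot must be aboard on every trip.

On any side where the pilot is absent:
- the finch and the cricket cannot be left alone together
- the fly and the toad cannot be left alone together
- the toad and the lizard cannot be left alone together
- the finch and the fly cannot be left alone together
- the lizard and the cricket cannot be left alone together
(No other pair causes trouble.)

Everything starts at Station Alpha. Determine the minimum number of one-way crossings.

impossible

Whatever the first load, the items left behind include a forbidden pair without the pilot. No opening move is safe, so no plan exists.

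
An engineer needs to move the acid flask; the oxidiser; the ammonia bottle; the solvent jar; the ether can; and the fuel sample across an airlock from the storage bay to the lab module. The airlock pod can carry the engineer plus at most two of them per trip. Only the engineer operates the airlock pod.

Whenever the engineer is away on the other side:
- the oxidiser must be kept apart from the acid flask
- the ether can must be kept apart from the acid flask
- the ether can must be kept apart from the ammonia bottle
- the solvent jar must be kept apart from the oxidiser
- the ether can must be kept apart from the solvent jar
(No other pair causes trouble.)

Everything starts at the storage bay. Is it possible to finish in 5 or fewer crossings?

Counting alone: the engineer can take at most 2 across per trip to the lab module, so moving all 6 needs at least 3 loaded trips out, with a return between consecutive ones — at least 5 crossings.
The safety rule pushes this higher. Following every safe sequence of crossings, the most of the 6 that can be at the lab module as the airlock pod arrives there on crossing 5 is 5 — never all 6.
So the move cannot be finished within 5 crossings. (The shortest complete plan takes 7:)
1. Engineer goes to the lab module with the ether can and the oxidiser.  [the storage bay: the acid flask, the ammonia bottle, the fuel sample, the solvent jar | the lab module: the ether can, the oxidiser]
2. Engineer goes back to the storage bay alone.  [the storage bay: the acid flask, the ammonia bottle, the fuel sample, the solvent jar | the lab module: the ether can, the oxidiser]
3. Engineer goes to the lab module with the acid flask and the ammonia bottle.  [the storage bay: the fuel sample, the solvent jar | the lab module: the acid flask, the ammonia bottle, the ether can, the oxidiser]
4. Engineer goes back to the storage bay with the ether can and the oxidiser.  [the storage bay: the ether can, the fuel sample, the oxidiser, the solvent jar | the lab module: the acid flask, the ammonia bottle]
5. Engineer goes to the lab module with the fuel sample and the solvent jar.  [the storage bay: the ether can, the oxidiser | the lab module: the acid flask, the ammonia bottle, the fuel sample, the solvent jar]
6. Engineer goes back to the storage bay alone.  [the storage bay: the ether can, the oxidiser | the lab module: the acid flask, the ammonia bottle, the fuel sample, the solvent jar]
7. Engineer goes to the lab module with the ether can and the oxidiser.  [the storage bay: — | the lab module: the acid flask, the ammonia bottle, the ether can, the fuel sample, the oxidiser, the solvent jar]

No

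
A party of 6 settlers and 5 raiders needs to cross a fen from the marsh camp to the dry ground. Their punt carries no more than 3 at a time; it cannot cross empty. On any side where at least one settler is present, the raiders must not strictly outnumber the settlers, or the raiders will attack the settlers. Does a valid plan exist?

1. 3 raiders → the dry ground.  (the marsh camp: 6S 2R; the dry ground: 0S 3R)
2. 1 raider ← the marsh camp.  (the marsh camp: 6S 3R; the dry ground: 0S 2R)
3. 3 settlers → the dry ground.  (the marsh camp: 3S 3R; the dry ground: 3S 2R)
4. 1 settler ← the marsh camp.  (the marsh camp: 4S 3R; the dry ground: 2S 2R)
5. 2 settlers and 1 raider → the dry ground.  (the marsh camp: 2S 2R; the dry ground: 4S 3R)
6. 1 settler ← the marsh camp.  (the marsh camp: 3S 2R; the dry ground: 3S 3R)
7. 2 settlers and 1 raider → the dry ground.  (the marsh camp: 1S 1R; the dry ground: 5S 4R)
8. 1 settler ← the marsh camp.  (the marsh camp: 2S 1R; the dry ground: 4S 4R)
9. 2 settlers and 1 raider → the dry ground.  (the marsh camp: 0S 0R; the dry ground: 6S 5R)

Yes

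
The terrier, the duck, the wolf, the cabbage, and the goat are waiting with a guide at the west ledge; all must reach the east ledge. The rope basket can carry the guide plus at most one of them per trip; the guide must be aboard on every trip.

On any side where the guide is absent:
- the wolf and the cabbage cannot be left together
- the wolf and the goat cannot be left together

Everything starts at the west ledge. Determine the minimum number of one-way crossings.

Counting alone: the guide can take at most 1 across per trip to the east ledge, so moving all 5 needs at least 5 loaded trips out, with a return between consecutive ones — at least 9 crossings.
The safety rule pushes this higher. Following every safe sequence of crossings, the most of the 5 that can be at the east ledge as the rope basket arrives there on crossing 9 is 4 — never all 5.
So no plan with fewer than 11 crossings exists, and this one achieves 11:
1. Guide goes to the east ledge with the wolf.  [the west ledge: the cabbage, the duck, the goat, the terrier | the east ledge: the wolf]
2. Guide goes back to the west ledge alone.  [the west ledge: the cabbage, the duck, the goat, the terrier | the east ledge: the wolf]
3. Guide goes to the east ledge with the terrier.  [the west ledge: the cabbage, the duck, the goat | the east ledge: the terrier, the wolf]
4. Guide goes back to the west ledge alone.  [the west ledge: the cabbage, the duck, the goat | the east ledge: the terrier, the wolf]
5. Guide goes to the east ledge with the duck.  [the west ledge: the cabbage, the goat | the east ledge: the duck, the terrier, the wolf]
6. Guide goes back to the west ledge alone.  [the west ledge: the cabbage, the goat | the east ledge: the duck, the terrier, the wolf]
7. Guide goes to the east ledge with the cabbage.  [the west ledge: the goat | the east ledge: the cabbage, the duck, the terrier, the wolf]
8. Guide goes back to the west ledge with the wolf.  [the west ledge: the goat, the wolf | the east ledge: the cabbage, the duck, the terrier]
9. Guide goes to the east ledge with the goat.  [the west ledge: the wolf | the east ledge: the cabbage, the duck, the goat, the terrier]
10. Guide goes back to the west ledge alone.  [the west ledge: the wolf | the east ledge: the cabbage, the duck, the goat, the terrier]
11. Guide goes to the east ledge with the wolf.  [the west ledge: — | the east ledge: the cabbage, the duck, the goat, the terrier, the wolf]

11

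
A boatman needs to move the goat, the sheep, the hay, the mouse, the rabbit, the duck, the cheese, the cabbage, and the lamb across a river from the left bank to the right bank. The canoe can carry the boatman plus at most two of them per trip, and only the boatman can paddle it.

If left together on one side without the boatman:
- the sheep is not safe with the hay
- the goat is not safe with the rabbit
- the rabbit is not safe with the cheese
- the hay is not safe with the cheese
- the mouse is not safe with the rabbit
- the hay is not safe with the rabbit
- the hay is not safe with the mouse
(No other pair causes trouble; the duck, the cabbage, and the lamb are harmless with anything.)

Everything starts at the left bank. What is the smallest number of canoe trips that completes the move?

Counting alone: the boatman can take at most 2 across per trip to the right bank, so moving all 9 needs at least 5 loaded trips out, with a return between consecutive ones — at least 9 crossings.
The safety rule pushes this higher. Following every safe sequence of crossings, the most of the 9 that can be at the right bank as the canoe arrives there on crossings 9, 11, 13 is 6, 7, 8 respectively — never all 9.
So no plan with fewer than 15 crossings exists, and this one achieves 15:
1. Boatman goes to the right bank with the hay and the rabbit.
2. Boatman goes back to the left bank with the hay.
3. Boatman goes to the right bank with the goat and the hay.
4. Boatman goes back to the left bank with the rabbit.
5. Boatman goes to the right bank with the cheese and the mouse.
6. Boatman goes back to the left bank with the hay.
7. Boatman goes to the right bank with the hay and the sheep.
8. Boatman goes back to the left bank with the hay.
9. Boatman goes to the right bank with the duck and the hay.
10. Boatman goes back to the left bank with the hay.
11. Boatman goes to the right bank with the cabbage and the hay.
12. Boatman goes back to the left bank with the hay.
13. Boatman goes to the right bank with the hay and the lamb.
14. Boatman goes back to the left bank with the hay.
15. Boatman goes to the right bank with the hay and the rabbit.

15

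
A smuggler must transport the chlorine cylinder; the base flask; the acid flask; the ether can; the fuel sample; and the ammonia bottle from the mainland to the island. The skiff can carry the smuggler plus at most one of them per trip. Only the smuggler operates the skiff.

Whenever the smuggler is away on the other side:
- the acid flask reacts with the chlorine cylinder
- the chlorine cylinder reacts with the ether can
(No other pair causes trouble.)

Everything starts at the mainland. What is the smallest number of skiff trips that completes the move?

Counting alone: the smuggler can take at most 1 across per trip to the island, so moving all 6 needs at least 6 loaded trips out, with a return between consecutive ones — at least 11 crossings.
The safety rule pushes this higher. Following every safe sequence of crossings, the most of the 6 that can be at the island as the skiff arrives there on crossing 11 is 5 — never all 6.
So no plan with fewer than 13 crossings exists, and this one achieves 13:
1. Smuggler goes to the island with the chlorine cylinder.  [the mainland: the acid flask, the ammonia bottle, the base flask, the ether can, the fuel sample | the island: the chlorine cylinder]
2. Smuggler goes back to the mainland alone.  [the mainland: the acid flask, the ammonia bottle, the base flask, the ether can, the fuel sample | the island: the chlorine cylinder]
3. Smuggler goes to the island with the base flask.  [the mainland: the acid flask, the ammonia bottle, the ether can, the fuel sample | the island: the base flask, the chlorine cylinder]
4. Smuggler goes back to the mainland alone.  [the mainland: the acid flask, the ammonia bottle, the ether can, the fuel sample | the island: the base flask, the chlorine cylinder]
5. Smuggler goes to the island with the acid flask.  [the mainland: the ammonia bottle, the ether can, the fuel sample | the island: the acid flask, the base flask, the chlorine cylinder]
6. Smuggler goes back to the mainland with the chlorine cylinder.  [the mainland: the ammonia bottle, the chlorine cylinder, the ether can, the fuel sample | the island: the acid flask, the base flask]
7. Smuggler goes to the island with the ether can.  [the mainland: the ammonia bottle, the chlorine cylinder, the fuel sample | the island: the acid flask, the base flask, the ether can]
8. Smuggler goes back to the mainland alone.  [the mainland: the ammonia bottle, the chlorine cylinder, the fuel sample | the island: the acid flask, the base flask, the ether can]
9. Smuggler goes to the island with the fuel sample.  [the mainland: the ammonia bottle, the chlorine cylinder | the island: the acid flask, the base flask, the ether can, the fuel sample]
10. Smuggler goes back to the mainland alone.  [the mainland: the ammonia bottle, the chlorine cylinder | the island: the acid flask, the base flask, the ether can, the fuel sample]
11. Smuggler goes to the island with the ammonia bottle.  [the mainland: the chlorine cylinder | the island: the acid flask, the ammonia bottle, the base flask, the ether can, the fuel sample]
12. Smuggler goes back to the mainland alone.  [the mainland: the chlorine cylinder | the island: the acid flask, the ammonia bottle, the base flask, the ether can, the fuel sample]
13. Smuggler goes to the island with the chlorine cylinder.  [the mainland: — | the island: the acid flask, the ammonia bottle, the base flask, the chlorine cylinder, the ether can, the fuel sample]

13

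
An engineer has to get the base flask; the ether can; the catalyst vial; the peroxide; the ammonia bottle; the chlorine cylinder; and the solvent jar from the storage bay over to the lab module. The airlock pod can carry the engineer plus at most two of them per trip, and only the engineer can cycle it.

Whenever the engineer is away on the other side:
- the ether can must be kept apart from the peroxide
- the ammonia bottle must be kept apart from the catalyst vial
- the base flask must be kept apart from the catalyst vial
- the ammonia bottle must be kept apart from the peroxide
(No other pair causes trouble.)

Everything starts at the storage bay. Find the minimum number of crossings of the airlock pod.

9

Counting alone: the engineer can take at most 2 across per trip to the lab module, so moving all 7 needs at least 4 loaded trips out, with a return between consecutive ones — at least 7 crossings.
The safety rule pushes this higher. Following every safe sequence of crossings, the most of the 7 that can be at the lab module as the airlock pod arrives there on crossing 7 is 6 — never all 7.
So no plan with fewer than 9 crossings exists, and this one achieves 9:
1. Engineer goes to the lab module with the catalyst vial and the peroxide.  [the storage bay: the ammonia bottle, the base flask, the chlorine cylinder, the ether can, the solvent jar | the lab module: the catalyst vial, the peroxide]
2. Engineer goes back to the storage bay alone.  [the storage bay: the ammonia bottle, the base flask, the chlorine cylinder, the ether can, the solvent jar | the lab module: the catalyst vial, the peroxide]
3. Engineer goes to the lab module with the base flask.  [the storage bay: the ammonia bottle, the chlorine cylinder, the ether can, the solvent jar | the lab module: the base flask, the catalyst vial, the peroxide]
4. Engineer goes back to the storage bay with the catalyst vial.  [the storage bay: the ammonia bottle, the catalyst vial, the chlorine cylinder, the ether can, the solvent jar | the lab module: the base flask, the peroxide]
5. Engineer goes to the lab module with the ammonia bottle and the ether can.  [the storage bay: the catalyst vial, the chlorine cylinder, the solvent jar | the lab module: the ammonia bottle, the base flask, the ether can, the peroxide]
6. Engineer goes back to the storage bay with the peroxide.  [the storage bay: the catalyst vial, the chlorine cylinder, the peroxide, the solvent jar | the lab module: the ammonia bottle, the base flask, the ether can]
7. Engineer goes to the lab module with the chlorine cylinder and the solvent jar.  [the storage bay: the catalyst vial, the peroxide | the lab module: the ammonia bottle, the base flask, the chlorine cylinder, the ether can, the solvent jar]
8. Engineer goes back to the storage bay alone.  [the storage bay: the catalyst vial, the peroxide | the lab module: the ammonia bottle, the base flask, the chlorine cylinder, the ether can, the solvent jar]
9. Engineer goes to the lab module with the catalyst vial and the peroxide.  [the storage bay: — | the lab module: the ammonia bottle, the base flask, the catalyst vial, the chlorine cylinder, the ether can, the peroxide, the solvent jar]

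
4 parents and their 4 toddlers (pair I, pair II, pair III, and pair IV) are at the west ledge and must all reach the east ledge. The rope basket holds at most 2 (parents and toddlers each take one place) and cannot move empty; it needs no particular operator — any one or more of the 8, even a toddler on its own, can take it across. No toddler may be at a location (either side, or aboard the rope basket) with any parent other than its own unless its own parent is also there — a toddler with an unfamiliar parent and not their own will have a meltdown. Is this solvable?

No

Following every safe sequence of crossings from the start, the most of the 8 that can be at the east ledge as the rope basket arrives there on crossings 1, 3, 5 is 2, 3, 4 respectively; the best ever achieved is 4 of 8.
From crossing 7 on, no configuration arises that was not already reachable earlier: only 44 distinct safe configurations (who is on which side, and where the rope basket is) can ever be reached, none of them has everyone across, and every continuation just revisits them. So no valid plan exists.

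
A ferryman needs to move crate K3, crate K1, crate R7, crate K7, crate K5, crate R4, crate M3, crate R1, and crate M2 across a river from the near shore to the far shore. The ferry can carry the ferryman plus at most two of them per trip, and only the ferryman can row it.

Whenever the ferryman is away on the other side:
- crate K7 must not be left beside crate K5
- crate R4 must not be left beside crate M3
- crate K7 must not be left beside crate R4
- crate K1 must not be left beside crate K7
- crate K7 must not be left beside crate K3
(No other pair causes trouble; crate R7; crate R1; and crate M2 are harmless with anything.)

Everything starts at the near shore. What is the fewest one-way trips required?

Counting alone: the ferryman can take at most 2 across per trip to the far shore, so moving all 9 needs at least 5 loaded trips out, with a return between consecutive ones — at least 9 crossings.
The safety rule pushes this higher. Following every safe sequence of crossings, the most of the 9 that can be at the far shore as the ferry arrives there on crossing 9 is 8 — never all 9.
So no plan with fewer than 11 crossings exists, and this one achieves 11:
1. Ferryman goes to the far shore with crate K7 and crate R4.
2. Ferryman goes back to the near shore with crate K7.
3. Ferryman goes to the far shore with crate K3 and crate K7.
4. Ferryman goes back to the near shore with crate K7.
5. Ferryman goes to the far shore with crate K1 and crate K7.
6. Ferryman goes back to the near shore with crate K7.
7. Ferryman goes to the far shore with crate K5 and crate R7.
8. Ferryman goes back to the near shore alone.
9. Ferryman goes to the far shore with crate M2 and crate R1.
10. Ferryman goes back to the near shore alone.
11. Ferryman goes to the far shore with crate K7 and crate M3.

11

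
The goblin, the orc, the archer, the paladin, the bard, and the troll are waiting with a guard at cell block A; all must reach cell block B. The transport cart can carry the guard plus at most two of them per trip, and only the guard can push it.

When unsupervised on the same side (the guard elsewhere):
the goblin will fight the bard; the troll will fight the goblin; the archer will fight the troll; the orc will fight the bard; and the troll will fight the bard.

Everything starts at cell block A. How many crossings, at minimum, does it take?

Counting alone: the guard can take at most 2 across per trip to cell block B, so moving all 6 needs at least 3 loaded trips out, with a return between consecutive ones — at least 5 crossings.
The safety rule pushes this higher. Following every safe sequence of crossings, the most of the 6 that can be at cell block B as the transport cart arrives there on crossings 5, 7 is 4, 5 respectively — never all 6.
So no plan with fewer than 9 crossings exists, and this one achieves 9:
1. Guard goes to cell block B with the bard and the troll.
2. Guard goes back to cell block A with the bard.
3. Guard goes to cell block B with the goblin and the orc.
4. Guard goes back to cell block A with the goblin.
5. Guard goes to cell block B with the archer and the goblin.
6. Guard goes back to cell block A with the troll.
7. Guard goes to cell block B with the bard and the paladin.
8. Guard goes back to cell block A with the bard.
9. Guard goes to cell block B with the bard and the troll.

9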